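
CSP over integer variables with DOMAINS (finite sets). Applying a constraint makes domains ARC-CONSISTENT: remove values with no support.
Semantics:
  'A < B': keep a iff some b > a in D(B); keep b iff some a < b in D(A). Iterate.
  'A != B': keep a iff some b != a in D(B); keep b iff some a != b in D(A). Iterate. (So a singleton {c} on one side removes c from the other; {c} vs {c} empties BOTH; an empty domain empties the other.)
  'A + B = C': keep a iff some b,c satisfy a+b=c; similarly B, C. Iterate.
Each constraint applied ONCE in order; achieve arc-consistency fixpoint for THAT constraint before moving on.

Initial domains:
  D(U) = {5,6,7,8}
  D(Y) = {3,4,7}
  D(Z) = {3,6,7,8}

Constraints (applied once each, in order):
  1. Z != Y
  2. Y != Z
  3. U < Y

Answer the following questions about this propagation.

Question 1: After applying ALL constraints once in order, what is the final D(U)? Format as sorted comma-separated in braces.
Answer: {5,6}

Derivation:
Constraint 1 (Z != Y) on D(Z)={3,6,7,8} D(Y)={3,4,7}: no change
Constraint 2 (Y != Z) on D(Y)={3,4,7} D(Z)={3,6,7,8}: no change
Constraint 3 (U < Y) on D(U)={5,6,7,8} D(Y)={3,4,7}: U {5,6,7,8}->{5,6}; Y {3,4,7}->{7}
So after all 3 constraints: D(U) = {5,6}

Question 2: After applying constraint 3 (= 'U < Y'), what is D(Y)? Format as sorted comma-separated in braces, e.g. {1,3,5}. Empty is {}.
Answer: {7}

Derivation:
Constraint 1 (Z != Y) on D(Z)={3,6,7,8} D(Y)={3,4,7}: no change
Constraint 2 (Y != Z) on D(Y)={3,4,7} D(Z)={3,6,7,8}: no change
Constraint 3 (U < Y) on D(U)={5,6,7,8} D(Y)={3,4,7}: U {5,6,7,8}->{5,6}; Y {3,4,7}->{7}
So after constraint 3: D(Y) = {7}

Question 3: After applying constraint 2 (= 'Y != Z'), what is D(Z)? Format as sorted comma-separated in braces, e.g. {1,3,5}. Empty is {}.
Answer: {3,6,7,8}

Derivation:
Constraint 1 (Z != Y) on D(Z)={3,6,7,8} D(Y)={3,4,7}: no change
Constraint 2 (Y != Z) on D(Y)={3,4,7} D(Z)={3,6,7,8}: no change
So after constraint 2: D(Z) = {3,6,7,8}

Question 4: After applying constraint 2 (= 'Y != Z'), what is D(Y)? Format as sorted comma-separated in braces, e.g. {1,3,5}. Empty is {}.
Constraint 1 (Z != Y) on D(Z)={3,6,7,8} D(Y)={3,4,7}: no change
Constraint 2 (Y != Z) on D(Y)={3,4,7} D(Z)={3,6,7,8}: no change
So after constraint 2: D(Y) = {3,4,7}

Answer: {3,4,7}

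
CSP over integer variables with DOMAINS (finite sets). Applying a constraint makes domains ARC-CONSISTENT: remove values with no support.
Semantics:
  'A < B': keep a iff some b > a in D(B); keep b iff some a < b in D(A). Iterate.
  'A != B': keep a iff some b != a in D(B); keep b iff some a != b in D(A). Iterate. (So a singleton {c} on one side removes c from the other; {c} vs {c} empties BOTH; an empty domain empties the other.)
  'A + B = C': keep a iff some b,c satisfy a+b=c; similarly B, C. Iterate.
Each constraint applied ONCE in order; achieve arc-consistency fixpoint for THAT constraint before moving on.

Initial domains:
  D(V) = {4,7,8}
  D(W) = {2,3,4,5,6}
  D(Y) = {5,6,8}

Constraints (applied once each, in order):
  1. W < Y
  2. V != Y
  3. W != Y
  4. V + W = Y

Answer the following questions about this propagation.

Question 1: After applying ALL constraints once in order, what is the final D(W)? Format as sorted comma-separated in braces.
Constraint 1 (W < Y) on D(W)={2,3,4,5,6} D(Y)={5,6,8}: no change
Constraint 2 (V != Y) on D(V)={4,7,8} D(Y)={5,6,8}: no change
Constraint 3 (W != Y) on D(W)={2,3,4,5,6} D(Y)={5,6,8}: no change
Constraint 4 (V + W = Y) on D(V)={4,7,8} D(W)={2,3,4,5,6} D(Y)={5,6,8}: V {4,7,8}->{4}; W {2,3,4,5,6}->{2,4}; Y {5,6,8}->{6,8}
So after all 4 constraints: D(W) = {2,4}

Answer: {2,4}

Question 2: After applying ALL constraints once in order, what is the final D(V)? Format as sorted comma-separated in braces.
Answer: {4}

Derivation:
Constraint 1 (W < Y) on D(W)={2,3,4,5,6} D(Y)={5,6,8}: no change
Constraint 2 (V != Y) on D(V)={4,7,8} D(Y)={5,6,8}: no change
Constraint 3 (W != Y) on D(W)={2,3,4,5,6} D(Y)={5,6,8}: no change
Constraint 4 (V + W = Y) on D(V)={4,7,8} D(W)={2,3,4,5,6} D(Y)={5,6,8}: V {4,7,8}->{4}; W {2,3,4,5,6}->{2,4}; Y {5,6,8}->{6,8}
So after all 4 constraints: D(V) = {4}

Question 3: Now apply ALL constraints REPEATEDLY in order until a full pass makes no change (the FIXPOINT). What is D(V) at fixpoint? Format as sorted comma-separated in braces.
Answer: {4}

Derivation:
pass 0 (initial): D(V)={4,7,8}
pass 1: V {4,7,8}->{4}; W {2,3,4,5,6}->{2,4}; Y {5,6,8}->{6,8}
pass 2: no change
Fixpoint after 2 passes: D(V) = {4}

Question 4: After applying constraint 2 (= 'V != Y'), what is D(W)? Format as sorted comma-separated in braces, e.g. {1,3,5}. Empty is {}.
Answer: {2,3,4,5,6}

Derivation:
Constraint 1 (W < Y) on D(W)={2,3,4,5,6} D(Y)={5,6,8}: no change
Constraint 2 (V != Y) on D(V)={4,7,8} D(Y)={5,6,8}: no change
So after constraint 2: D(W) = {2,3,4,5,6}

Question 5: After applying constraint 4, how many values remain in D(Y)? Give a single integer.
Constraint 1 (W < Y) on D(W)={2,3,4,5,6} D(Y)={5,6,8}: no change
Constraint 2 (V != Y) on D(V)={4,7,8} D(Y)={5,6,8}: no change
Constraint 3 (W != Y) on D(W)={2,3,4,5,6} D(Y)={5,6,8}: no change
Constraint 4 (V + W = Y) on D(V)={4,7,8} D(W)={2,3,4,5,6} D(Y)={5,6,8}: V {4,7,8}->{4}; W {2,3,4,5,6}->{2,4}; Y {5,6,8}->{6,8}
So after constraint 4: D(Y)={6,8}, size = 2

Answer: 2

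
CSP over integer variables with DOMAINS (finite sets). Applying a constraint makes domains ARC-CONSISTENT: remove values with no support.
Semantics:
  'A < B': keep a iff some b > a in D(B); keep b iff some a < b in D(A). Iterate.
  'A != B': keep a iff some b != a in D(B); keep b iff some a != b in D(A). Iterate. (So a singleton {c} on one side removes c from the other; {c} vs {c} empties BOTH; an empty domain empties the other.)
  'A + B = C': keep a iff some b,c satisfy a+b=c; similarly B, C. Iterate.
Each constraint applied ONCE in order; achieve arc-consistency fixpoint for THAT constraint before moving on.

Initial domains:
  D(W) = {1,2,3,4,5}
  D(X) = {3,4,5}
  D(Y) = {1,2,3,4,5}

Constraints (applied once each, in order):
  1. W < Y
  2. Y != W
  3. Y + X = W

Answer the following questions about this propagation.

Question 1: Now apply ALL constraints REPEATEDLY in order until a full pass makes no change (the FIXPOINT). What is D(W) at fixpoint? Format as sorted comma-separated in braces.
Answer: {}

Derivation:
pass 0 (initial): D(W)={1,2,3,4,5}
pass 1: W {1,2,3,4,5}->{}; X {3,4,5}->{}; Y {1,2,3,4,5}->{}
pass 2: no change
Fixpoint after 2 passes: D(W) = {}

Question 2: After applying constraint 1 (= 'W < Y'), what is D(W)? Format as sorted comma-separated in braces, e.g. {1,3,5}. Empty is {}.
Constraint 1 (W < Y) on D(W)={1,2,3,4,5} D(Y)={1,2,3,4,5}: W {1,2,3,4,5}->{1,2,3,4}; Y {1,2,3,4,5}->{2,3,4,5}
So after constraint 1: D(W) = {1,2,3,4}

Answer: {1,2,3,4}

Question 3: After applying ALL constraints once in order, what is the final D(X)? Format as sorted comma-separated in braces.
Answer: {}

Derivation:
Constraint 1 (W < Y) on D(W)={1,2,3,4,5} D(Y)={1,2,3,4,5}: W {1,2,3,4,5}->{1,2,3,4}; Y {1,2,3,4,5}->{2,3,4,5}
Constraint 2 (Y != W) on D(Y)={2,3,4,5} D(W)={1,2,3,4}: no change
Constraint 3 (Y + X = W) on D(Y)={2,3,4,5} D(X)={3,4,5} D(W)={1,2,3,4}: Y {2,3,4,5}->{}; X {3,4,5}->{}; W {1,2,3,4}->{}
So after all 3 constraints: D(X) = {}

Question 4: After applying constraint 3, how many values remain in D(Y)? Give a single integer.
Answer: 0

Derivation:
Constraint 1 (W < Y) on D(W)={1,2,3,4,5} D(Y)={1,2,3,4,5}: W {1,2,3,4,5}->{1,2,3,4}; Y {1,2,3,4,5}->{2,3,4,5}
Constraint 2 (Y != W) on D(Y)={2,3,4,5} D(W)={1,2,3,4}: no change
Constraint 3 (Y + X = W) on D(Y)={2,3,4,5} D(X)={3,4,5} D(W)={1,2,3,4}: Y {2,3,4,5}->{}; X {3,4,5}->{}; W {1,2,3,4}->{}
So after constraint 3: D(Y)={}, size = 0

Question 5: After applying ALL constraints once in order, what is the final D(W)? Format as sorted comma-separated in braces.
Constraint 1 (W < Y) on D(W)={1,2,3,4,5} D(Y)={1,2,3,4,5}: W {1,2,3,4,5}->{1,2,3,4}; Y {1,2,3,4,5}->{2,3,4,5}
Constraint 2 (Y != W) on D(Y)={2,3,4,5} D(W)={1,2,3,4}: no change
Constraint 3 (Y + X = W) on D(Y)={2,3,4,5} D(X)={3,4,5} D(W)={1,2,3,4}: Y {2,3,4,5}->{}; X {3,4,5}->{}; W {1,2,3,4}->{}
So after all 3 constraints: D(W) = {}

Answer: {}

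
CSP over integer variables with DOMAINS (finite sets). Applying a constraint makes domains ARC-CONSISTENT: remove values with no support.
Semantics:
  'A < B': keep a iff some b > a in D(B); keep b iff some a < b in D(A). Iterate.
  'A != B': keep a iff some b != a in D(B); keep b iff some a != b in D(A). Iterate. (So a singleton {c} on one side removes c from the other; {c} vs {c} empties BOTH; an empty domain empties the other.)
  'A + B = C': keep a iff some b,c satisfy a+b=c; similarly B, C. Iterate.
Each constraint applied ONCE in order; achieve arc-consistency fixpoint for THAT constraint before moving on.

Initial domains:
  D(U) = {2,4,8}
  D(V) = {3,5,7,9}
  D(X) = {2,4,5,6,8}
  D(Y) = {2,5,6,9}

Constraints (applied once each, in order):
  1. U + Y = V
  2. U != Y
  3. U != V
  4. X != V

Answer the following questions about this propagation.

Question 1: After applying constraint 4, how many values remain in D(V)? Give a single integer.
Answer: 2

Derivation:
Constraint 1 (U + Y = V) on D(U)={2,4,8} D(Y)={2,5,6,9} D(V)={3,5,7,9}: U {2,4,8}->{2,4}; Y {2,5,6,9}->{5}; V {3,5,7,9}->{7,9}
Constraint 2 (U != Y) on D(U)={2,4} D(Y)={5}: no change
Constraint 3 (U != V) on D(U)={2,4} D(V)={7,9}: no change
Constraint 4 (X != V) on D(X)={2,4,5,6,8} D(V)={7,9}: no change
So after constraint 4: D(V)={7,9}, size = 2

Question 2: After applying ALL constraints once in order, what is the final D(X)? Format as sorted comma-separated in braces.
Answer: {2,4,5,6,8}

Derivation:
Constraint 1 (U + Y = V) on D(U)={2,4,8} D(Y)={2,5,6,9} D(V)={3,5,7,9}: U {2,4,8}->{2,4}; Y {2,5,6,9}->{5}; V {3,5,7,9}->{7,9}
Constraint 2 (U != Y) on D(U)={2,4} D(Y)={5}: no change
Constraint 3 (U != V) on D(U)={2,4} D(V)={7,9}: no change
Constraint 4 (X != V) on D(X)={2,4,5,6,8} D(V)={7,9}: no change
So after all 4 constraints: D(X) = {2,4,5,6,8}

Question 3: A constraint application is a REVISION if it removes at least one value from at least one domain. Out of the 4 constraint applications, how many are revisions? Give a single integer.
Constraint 1 (U + Y = V) on D(U)={2,4,8} D(Y)={2,5,6,9} D(V)={3,5,7,9}: U {2,4,8}->{2,4}; Y {2,5,6,9}->{5}; V {3,5,7,9}->{7,9} => REVISION
Constraint 2 (U != Y) on D(U)={2,4} D(Y)={5}: no change => not a revision
Constraint 3 (U != V) on D(U)={2,4} D(V)={7,9}: no change => not a revision
Constraint 4 (X != V) on D(X)={2,4,5,6,8} D(V)={7,9}: no change => not a revision
Total revisions = 1

Answer: 1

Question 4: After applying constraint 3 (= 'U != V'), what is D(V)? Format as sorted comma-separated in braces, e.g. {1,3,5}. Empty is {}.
Constraint 1 (U + Y = V) on D(U)={2,4,8} D(Y)={2,5,6,9} D(V)={3,5,7,9}: U {2,4,8}->{2,4}; Y {2,5,6,9}->{5}; V {3,5,7,9}->{7,9}
Constraint 2 (U != Y) on D(U)={2,4} D(Y)={5}: no change
Constraint 3 (U != V) on D(U)={2,4} D(V)={7,9}: no change
So after constraint 3: D(V) = {7,9}

Answer: {7,9}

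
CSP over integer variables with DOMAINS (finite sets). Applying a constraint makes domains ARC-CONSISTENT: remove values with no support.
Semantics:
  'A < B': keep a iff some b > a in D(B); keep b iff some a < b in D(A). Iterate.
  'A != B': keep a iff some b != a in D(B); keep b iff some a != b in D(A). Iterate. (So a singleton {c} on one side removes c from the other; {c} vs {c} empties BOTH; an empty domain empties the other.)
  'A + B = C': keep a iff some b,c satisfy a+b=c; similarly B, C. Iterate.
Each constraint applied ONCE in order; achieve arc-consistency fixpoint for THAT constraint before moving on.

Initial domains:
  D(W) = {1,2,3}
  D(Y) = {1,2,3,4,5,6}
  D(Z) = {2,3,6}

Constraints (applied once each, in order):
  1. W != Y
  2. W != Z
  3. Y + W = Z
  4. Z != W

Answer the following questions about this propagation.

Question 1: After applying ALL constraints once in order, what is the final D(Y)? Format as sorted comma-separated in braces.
Constraint 1 (W != Y) on D(W)={1,2,3} D(Y)={1,2,3,4,5,6}: no change
Constraint 2 (W != Z) on D(W)={1,2,3} D(Z)={2,3,6}: no change
Constraint 3 (Y + W = Z) on D(Y)={1,2,3,4,5,6} D(W)={1,2,3} D(Z)={2,3,6}: Y {1,2,3,4,5,6}->{1,2,3,4,5}
Constraint 4 (Z != W) on D(Z)={2,3,6} D(W)={1,2,3}: no change
So after all 4 constraints: D(Y) = {1,2,3,4,5}

Answer: {1,2,3,4,5}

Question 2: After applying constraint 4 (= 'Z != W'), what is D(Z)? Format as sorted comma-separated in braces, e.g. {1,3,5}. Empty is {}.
Answer: {2,3,6}

Derivation:
Constraint 1 (W != Y) on D(W)={1,2,3} D(Y)={1,2,3,4,5,6}: no change
Constraint 2 (W != Z) on D(W)={1,2,3} D(Z)={2,3,6}: no change
Constraint 3 (Y + W = Z) on D(Y)={1,2,3,4,5,6} D(W)={1,2,3} D(Z)={2,3,6}: Y {1,2,3,4,5,6}->{1,2,3,4,5}
Constraint 4 (Z != W) on D(Z)={2,3,6} D(W)={1,2,3}: no change
So after constraint 4: D(Z) = {2,3,6}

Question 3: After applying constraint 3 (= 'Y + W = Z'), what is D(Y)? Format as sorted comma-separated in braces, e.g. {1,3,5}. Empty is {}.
Constraint 1 (W != Y) on D(W)={1,2,3} D(Y)={1,2,3,4,5,6}: no change
Constraint 2 (W != Z) on D(W)={1,2,3} D(Z)={2,3,6}: no change
Constraint 3 (Y + W = Z) on D(Y)={1,2,3,4,5,6} D(W)={1,2,3} D(Z)={2,3,6}: Y {1,2,3,4,5,6}->{1,2,3,4,5}
So after constraint 3: D(Y) = {1,2,3,4,5}

Answer: {1,2,3,4,5}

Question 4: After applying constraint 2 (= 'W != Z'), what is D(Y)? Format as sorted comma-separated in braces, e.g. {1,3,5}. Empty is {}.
Answer: {1,2,3,4,5,6}

Derivation:
Constraint 1 (W != Y) on D(W)={1,2,3} D(Y)={1,2,3,4,5,6}: no change
Constraint 2 (W != Z) on D(W)={1,2,3} D(Z)={2,3,6}: no change
So after constraint 2: D(Y) = {1,2,3,4,5,6}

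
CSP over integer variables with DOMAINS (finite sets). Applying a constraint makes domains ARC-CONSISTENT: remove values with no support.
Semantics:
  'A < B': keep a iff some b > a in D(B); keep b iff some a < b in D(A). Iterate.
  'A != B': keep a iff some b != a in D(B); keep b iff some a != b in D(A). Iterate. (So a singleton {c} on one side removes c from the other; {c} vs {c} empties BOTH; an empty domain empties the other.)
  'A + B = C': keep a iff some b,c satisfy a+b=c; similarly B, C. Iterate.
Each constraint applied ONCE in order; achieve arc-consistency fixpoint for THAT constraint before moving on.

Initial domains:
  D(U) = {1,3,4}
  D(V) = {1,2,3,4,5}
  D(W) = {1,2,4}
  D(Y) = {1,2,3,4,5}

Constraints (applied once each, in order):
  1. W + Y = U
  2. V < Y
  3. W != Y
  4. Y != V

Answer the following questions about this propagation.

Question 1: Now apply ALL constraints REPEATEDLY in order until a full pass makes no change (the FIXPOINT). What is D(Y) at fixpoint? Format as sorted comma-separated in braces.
Answer: {2,3}

Derivation:
pass 0 (initial): D(Y)={1,2,3,4,5}
pass 1: U {1,3,4}->{3,4}; V {1,2,3,4,5}->{1,2}; W {1,2,4}->{1,2}; Y {1,2,3,4,5}->{2,3}
pass 2: no change
Fixpoint after 2 passes: D(Y) = {2,3}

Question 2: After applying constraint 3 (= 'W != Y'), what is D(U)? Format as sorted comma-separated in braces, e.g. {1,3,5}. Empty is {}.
Answer: {3,4}

Derivation:
Constraint 1 (W + Y = U) on D(W)={1,2,4} D(Y)={1,2,3,4,5} D(U)={1,3,4}: W {1,2,4}->{1,2}; Y {1,2,3,4,5}->{1,2,3}; U {1,3,4}->{3,4}
Constraint 2 (V < Y) on D(V)={1,2,3,4,5} D(Y)={1,2,3}: V {1,2,3,4,5}->{1,2}; Y {1,2,3}->{2,3}
Constraint 3 (W != Y) on D(W)={1,2} D(Y)={2,3}: no change
So after constraint 3: D(U) = {3,4}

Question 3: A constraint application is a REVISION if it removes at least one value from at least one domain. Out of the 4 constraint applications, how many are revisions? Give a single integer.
Answer: 2

Derivation:
Constraint 1 (W + Y = U) on D(W)={1,2,4} D(Y)={1,2,3,4,5} D(U)={1,3,4}: W {1,2,4}->{1,2}; Y {1,2,3,4,5}->{1,2,3}; U {1,3,4}->{3,4} => REVISION
Constraint 2 (V < Y) on D(V)={1,2,3,4,5} D(Y)={1,2,3}: V {1,2,3,4,5}->{1,2}; Y {1,2,3}->{2,3} => REVISION
Constraint 3 (W != Y) on D(W)={1,2} D(Y)={2,3}: no change => not a revision
Constraint 4 (Y != V) on D(Y)={2,3} D(V)={1,2}: no change => not a revision
Total revisions = 2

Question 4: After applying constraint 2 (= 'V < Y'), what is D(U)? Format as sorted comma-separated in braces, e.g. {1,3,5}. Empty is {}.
Constraint 1 (W + Y = U) on D(W)={1,2,4} D(Y)={1,2,3,4,5} D(U)={1,3,4}: W {1,2,4}->{1,2}; Y {1,2,3,4,5}->{1,2,3}; U {1,3,4}->{3,4}
Constraint 2 (V < Y) on D(V)={1,2,3,4,5} D(Y)={1,2,3}: V {1,2,3,4,5}->{1,2}; Y {1,2,3}->{2,3}
So after constraint 2: D(U) = {3,4}

Answer: {3,4}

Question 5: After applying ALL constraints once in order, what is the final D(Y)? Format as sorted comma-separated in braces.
Answer: {2,3}

Derivation:
Constraint 1 (W + Y = U) on D(W)={1,2,4} D(Y)={1,2,3,4,5} D(U)={1,3,4}: W {1,2,4}->{1,2}; Y {1,2,3,4,5}->{1,2,3}; U {1,3,4}->{3,4}
Constraint 2 (V < Y) on D(V)={1,2,3,4,5} D(Y)={1,2,3}: V {1,2,3,4,5}->{1,2}; Y {1,2,3}->{2,3}
Constraint 3 (W != Y) on D(W)={1,2} D(Y)={2,3}: no change
Constraint 4 (Y != V) on D(Y)={2,3} D(V)={1,2}: no change
So after all 4 constraints: D(Y) = {2,3}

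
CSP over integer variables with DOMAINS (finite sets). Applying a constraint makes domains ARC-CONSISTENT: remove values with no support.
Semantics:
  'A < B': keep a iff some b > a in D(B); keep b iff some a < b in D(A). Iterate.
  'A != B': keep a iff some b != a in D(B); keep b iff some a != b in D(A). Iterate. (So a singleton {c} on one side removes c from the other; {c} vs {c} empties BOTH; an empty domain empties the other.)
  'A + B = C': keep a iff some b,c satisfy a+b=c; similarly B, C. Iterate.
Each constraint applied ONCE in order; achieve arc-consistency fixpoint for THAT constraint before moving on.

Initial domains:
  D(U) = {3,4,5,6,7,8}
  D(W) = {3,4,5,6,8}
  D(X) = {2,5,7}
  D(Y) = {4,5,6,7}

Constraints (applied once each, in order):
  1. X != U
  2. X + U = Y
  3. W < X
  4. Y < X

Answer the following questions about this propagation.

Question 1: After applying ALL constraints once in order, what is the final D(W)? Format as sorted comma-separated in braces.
Constraint 1 (X != U) on D(X)={2,5,7} D(U)={3,4,5,6,7,8}: no change
Constraint 2 (X + U = Y) on D(X)={2,5,7} D(U)={3,4,5,6,7,8} D(Y)={4,5,6,7}: X {2,5,7}->{2}; U {3,4,5,6,7,8}->{3,4,5}; Y {4,5,6,7}->{5,6,7}
Constraint 3 (W < X) on D(W)={3,4,5,6,8} D(X)={2}: W {3,4,5,6,8}->{}; X {2}->{}
Constraint 4 (Y < X) on D(Y)={5,6,7} D(X)={}: Y {5,6,7}->{}
So after all 4 constraints: D(W) = {}

Answer: {}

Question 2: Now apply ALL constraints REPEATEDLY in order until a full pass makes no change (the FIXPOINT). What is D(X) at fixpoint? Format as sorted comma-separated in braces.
pass 0 (initial): D(X)={2,5,7}
pass 1: U {3,4,5,6,7,8}->{3,4,5}; W {3,4,5,6,8}->{}; X {2,5,7}->{}; Y {4,5,6,7}->{}
pass 2: U {3,4,5}->{}
pass 3: no change
Fixpoint after 3 passes: D(X) = {}

Answer: {}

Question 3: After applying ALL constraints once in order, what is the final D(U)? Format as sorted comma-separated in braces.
Constraint 1 (X != U) on D(X)={2,5,7} D(U)={3,4,5,6,7,8}: no change
Constraint 2 (X + U = Y) on D(X)={2,5,7} D(U)={3,4,5,6,7,8} D(Y)={4,5,6,7}: X {2,5,7}->{2}; U {3,4,5,6,7,8}->{3,4,5}; Y {4,5,6,7}->{5,6,7}
Constraint 3 (W < X) on D(W)={3,4,5,6,8} D(X)={2}: W {3,4,5,6,8}->{}; X {2}->{}
Constraint 4 (Y < X) on D(Y)={5,6,7} D(X)={}: Y {5,6,7}->{}
So after all 4 constraints: D(U) = {3,4,5}

Answer: {3,4,5}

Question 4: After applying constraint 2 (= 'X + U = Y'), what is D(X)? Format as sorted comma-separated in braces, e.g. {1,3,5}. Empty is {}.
Constraint 1 (X != U) on D(X)={2,5,7} D(U)={3,4,5,6,7,8}: no change
Constraint 2 (X + U = Y) on D(X)={2,5,7} D(U)={3,4,5,6,7,8} D(Y)={4,5,6,7}: X {2,5,7}->{2}; U {3,4,5,6,7,8}->{3,4,5}; Y {4,5,6,7}->{5,6,7}
So after constraint 2: D(X) = {2}

Answer: {2}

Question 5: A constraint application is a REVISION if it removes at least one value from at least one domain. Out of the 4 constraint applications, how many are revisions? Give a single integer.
Answer: 3

Derivation:
Constraint 1 (X != U) on D(X)={2,5,7} D(U)={3,4,5,6,7,8}: no change => not a revision
Constraint 2 (X + U = Y) on D(X)={2,5,7} D(U)={3,4,5,6,7,8} D(Y)={4,5,6,7}: X {2,5,7}->{2}; U {3,4,5,6,7,8}->{3,4,5}; Y {4,5,6,7}->{5,6,7} => REVISION
Constraint 3 (W < X) on D(W)={3,4,5,6,8} D(X)={2}: W {3,4,5,6,8}->{}; X {2}->{} => REVISION
Constraint 4 (Y < X) on D(Y)={5,6,7} D(X)={}: Y {5,6,7}->{} => REVISION
Total revisions = 3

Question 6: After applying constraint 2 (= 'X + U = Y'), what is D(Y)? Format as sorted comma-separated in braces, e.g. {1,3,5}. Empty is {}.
Constraint 1 (X != U) on D(X)={2,5,7} D(U)={3,4,5,6,7,8}: no change
Constraint 2 (X + U = Y) on D(X)={2,5,7} D(U)={3,4,5,6,7,8} D(Y)={4,5,6,7}: X {2,5,7}->{2}; U {3,4,5,6,7,8}->{3,4,5}; Y {4,5,6,7}->{5,6,7}
So after constraint 2: D(Y) = {5,6,7}

Answer: {5,6,7}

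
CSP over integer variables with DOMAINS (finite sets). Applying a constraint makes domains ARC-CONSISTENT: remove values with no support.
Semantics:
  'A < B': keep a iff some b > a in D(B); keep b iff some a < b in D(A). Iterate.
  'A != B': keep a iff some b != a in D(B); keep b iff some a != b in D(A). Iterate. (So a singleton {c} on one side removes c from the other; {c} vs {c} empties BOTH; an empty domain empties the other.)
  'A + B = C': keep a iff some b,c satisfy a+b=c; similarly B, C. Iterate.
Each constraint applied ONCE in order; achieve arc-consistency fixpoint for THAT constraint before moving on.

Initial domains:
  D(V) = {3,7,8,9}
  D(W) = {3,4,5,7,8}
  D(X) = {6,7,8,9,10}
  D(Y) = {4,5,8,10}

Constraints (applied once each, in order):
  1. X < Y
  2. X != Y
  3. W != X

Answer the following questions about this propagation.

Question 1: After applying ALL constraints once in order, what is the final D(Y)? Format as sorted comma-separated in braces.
Constraint 1 (X < Y) on D(X)={6,7,8,9,10} D(Y)={4,5,8,10}: X {6,7,8,9,10}->{6,7,8,9}; Y {4,5,8,10}->{8,10}
Constraint 2 (X != Y) on D(X)={6,7,8,9} D(Y)={8,10}: no change
Constraint 3 (W != X) on D(W)={3,4,5,7,8} D(X)={6,7,8,9}: no change
So after all 3 constraints: D(Y) = {8,10}

Answer: {8,10}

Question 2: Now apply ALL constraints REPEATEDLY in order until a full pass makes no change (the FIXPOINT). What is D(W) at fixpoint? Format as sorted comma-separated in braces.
Answer: {3,4,5,7,8}

Derivation:
pass 0 (initial): D(W)={3,4,5,7,8}
pass 1: X {6,7,8,9,10}->{6,7,8,9}; Y {4,5,8,10}->{8,10}
pass 2: no change
Fixpoint after 2 passes: D(W) = {3,4,5,7,8}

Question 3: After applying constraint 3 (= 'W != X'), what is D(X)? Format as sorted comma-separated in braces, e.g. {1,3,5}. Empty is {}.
Constraint 1 (X < Y) on D(X)={6,7,8,9,10} D(Y)={4,5,8,10}: X {6,7,8,9,10}->{6,7,8,9}; Y {4,5,8,10}->{8,10}
Constraint 2 (X != Y) on D(X)={6,7,8,9} D(Y)={8,10}: no change
Constraint 3 (W != X) on D(W)={3,4,5,7,8} D(X)={6,7,8,9}: no change
So after constraint 3: D(X) = {6,7,8,9}

Answer: {6,7,8,9}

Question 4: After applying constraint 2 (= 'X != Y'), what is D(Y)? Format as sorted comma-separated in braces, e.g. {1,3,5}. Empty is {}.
Answer: {8,10}

Derivation:
Constraint 1 (X < Y) on D(X)={6,7,8,9,10} D(Y)={4,5,8,10}: X {6,7,8,9,10}->{6,7,8,9}; Y {4,5,8,10}->{8,10}
Constraint 2 (X != Y) on D(X)={6,7,8,9} D(Y)={8,10}: no change
So after constraint 2: D(Y) = {8,10}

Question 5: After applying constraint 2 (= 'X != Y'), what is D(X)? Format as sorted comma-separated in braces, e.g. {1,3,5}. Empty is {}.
Answer: {6,7,8,9}

Derivation:
Constraint 1 (X < Y) on D(X)={6,7,8,9,10} D(Y)={4,5,8,10}: X {6,7,8,9,10}->{6,7,8,9}; Y {4,5,8,10}->{8,10}
Constraint 2 (X != Y) on D(X)={6,7,8,9} D(Y)={8,10}: no change
So after constraint 2: D(X) = {6,7,8,9}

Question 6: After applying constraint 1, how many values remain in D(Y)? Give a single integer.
Constraint 1 (X < Y) on D(X)={6,7,8,9,10} D(Y)={4,5,8,10}: X {6,7,8,9,10}->{6,7,8,9}; Y {4,5,8,10}->{8,10}
So after constraint 1: D(Y)={8,10}, size = 2

Answer: 2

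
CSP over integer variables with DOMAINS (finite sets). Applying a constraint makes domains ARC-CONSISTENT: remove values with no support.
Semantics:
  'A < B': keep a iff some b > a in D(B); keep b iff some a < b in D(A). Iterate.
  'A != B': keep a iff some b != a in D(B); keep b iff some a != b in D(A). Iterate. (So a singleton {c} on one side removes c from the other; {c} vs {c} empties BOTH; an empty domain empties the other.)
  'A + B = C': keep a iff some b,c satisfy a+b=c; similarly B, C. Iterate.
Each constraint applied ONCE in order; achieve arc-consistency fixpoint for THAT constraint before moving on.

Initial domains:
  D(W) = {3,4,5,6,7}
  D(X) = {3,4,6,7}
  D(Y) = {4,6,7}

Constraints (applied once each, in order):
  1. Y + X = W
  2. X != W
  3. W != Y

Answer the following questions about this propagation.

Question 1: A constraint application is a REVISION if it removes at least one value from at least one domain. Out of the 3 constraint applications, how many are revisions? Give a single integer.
Answer: 1

Derivation:
Constraint 1 (Y + X = W) on D(Y)={4,6,7} D(X)={3,4,6,7} D(W)={3,4,5,6,7}: Y {4,6,7}->{4}; X {3,4,6,7}->{3}; W {3,4,5,6,7}->{7} => REVISION
Constraint 2 (X != W) on D(X)={3} D(W)={7}: no change => not a revision
Constraint 3 (W != Y) on D(W)={7} D(Y)={4}: no change => not a revision
Total revisions = 1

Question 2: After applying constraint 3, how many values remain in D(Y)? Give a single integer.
Constraint 1 (Y + X = W) on D(Y)={4,6,7} D(X)={3,4,6,7} D(W)={3,4,5,6,7}: Y {4,6,7}->{4}; X {3,4,6,7}->{3}; W {3,4,5,6,7}->{7}
Constraint 2 (X != W) on D(X)={3} D(W)={7}: no change
Constraint 3 (W != Y) on D(W)={7} D(Y)={4}: no change
So after constraint 3: D(Y)={4}, size = 1

Answer: 1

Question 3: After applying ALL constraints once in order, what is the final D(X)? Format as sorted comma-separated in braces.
Answer: {3}

Derivation:
Constraint 1 (Y + X = W) on D(Y)={4,6,7} D(X)={3,4,6,7} D(W)={3,4,5,6,7}: Y {4,6,7}->{4}; X {3,4,6,7}->{3}; W {3,4,5,6,7}->{7}
Constraint 2 (X != W) on D(X)={3} D(W)={7}: no change
Constraint 3 (W != Y) on D(W)={7} D(Y)={4}: no change
So after all 3 constraints: D(X) = {3}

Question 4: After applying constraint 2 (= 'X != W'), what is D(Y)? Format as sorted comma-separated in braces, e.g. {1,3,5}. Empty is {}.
Constraint 1 (Y + X = W) on D(Y)={4,6,7} D(X)={3,4,6,7} D(W)={3,4,5,6,7}: Y {4,6,7}->{4}; X {3,4,6,7}->{3}; W {3,4,5,6,7}->{7}
Constraint 2 (X != W) on D(X)={3} D(W)={7}: no change
So after constraint 2: D(Y) = {4}

Answer: {4}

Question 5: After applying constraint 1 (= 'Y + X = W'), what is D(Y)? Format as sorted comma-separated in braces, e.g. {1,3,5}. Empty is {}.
Answer: {4}

Derivation:
Constraint 1 (Y + X = W) on D(Y)={4,6,7} D(X)={3,4,6,7} D(W)={3,4,5,6,7}: Y {4,6,7}->{4}; X {3,4,6,7}->{3}; W {3,4,5,6,7}->{7}
So after constraint 1: D(Y) = {4}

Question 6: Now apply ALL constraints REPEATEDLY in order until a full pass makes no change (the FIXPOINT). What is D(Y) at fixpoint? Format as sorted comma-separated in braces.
Answer: {4}

Derivation:
pass 0 (initial): D(Y)={4,6,7}
pass 1: W {3,4,5,6,7}->{7}; X {3,4,6,7}->{3}; Y {4,6,7}->{4}
pass 2: no change
Fixpoint after 2 passes: D(Y) = {4}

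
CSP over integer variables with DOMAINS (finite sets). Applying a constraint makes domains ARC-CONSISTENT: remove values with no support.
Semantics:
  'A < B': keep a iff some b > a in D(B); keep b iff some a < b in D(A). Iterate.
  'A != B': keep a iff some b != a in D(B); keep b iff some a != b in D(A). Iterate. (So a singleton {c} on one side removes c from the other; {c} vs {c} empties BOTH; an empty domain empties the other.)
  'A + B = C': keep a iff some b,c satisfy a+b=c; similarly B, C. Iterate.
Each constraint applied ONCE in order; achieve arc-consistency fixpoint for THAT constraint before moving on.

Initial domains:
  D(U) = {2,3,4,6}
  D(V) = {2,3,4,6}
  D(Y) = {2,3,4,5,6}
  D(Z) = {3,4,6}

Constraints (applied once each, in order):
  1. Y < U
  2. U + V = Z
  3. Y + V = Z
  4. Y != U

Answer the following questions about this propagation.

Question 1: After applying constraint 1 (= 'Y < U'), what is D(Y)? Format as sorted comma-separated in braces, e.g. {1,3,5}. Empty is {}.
Constraint 1 (Y < U) on D(Y)={2,3,4,5,6} D(U)={2,3,4,6}: Y {2,3,4,5,6}->{2,3,4,5}; U {2,3,4,6}->{3,4,6}
So after constraint 1: D(Y) = {2,3,4,5}

Answer: {2,3,4,5}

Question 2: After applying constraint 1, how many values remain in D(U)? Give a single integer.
Answer: 3

Derivation:
Constraint 1 (Y < U) on D(Y)={2,3,4,5,6} D(U)={2,3,4,6}: Y {2,3,4,5,6}->{2,3,4,5}; U {2,3,4,6}->{3,4,6}
So after constraint 1: D(U)={3,4,6}, size = 3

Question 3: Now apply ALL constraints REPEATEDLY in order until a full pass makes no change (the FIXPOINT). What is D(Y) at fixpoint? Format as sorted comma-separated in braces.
Answer: {}

Derivation:
pass 0 (initial): D(Y)={2,3,4,5,6}
pass 1: U {2,3,4,6}->{3,4}; V {2,3,4,6}->{2,3}; Y {2,3,4,5,6}->{3,4}; Z {3,4,6}->{6}
pass 2: U {3,4}->{}; V {2,3}->{}; Y {3,4}->{}; Z {6}->{}
pass 3: no change
Fixpoint after 3 passes: D(Y) = {}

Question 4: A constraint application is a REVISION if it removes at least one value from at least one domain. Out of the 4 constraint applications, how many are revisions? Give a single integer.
Constraint 1 (Y < U) on D(Y)={2,3,4,5,6} D(U)={2,3,4,6}: Y {2,3,4,5,6}->{2,3,4,5}; U {2,3,4,6}->{3,4,6} => REVISION
Constraint 2 (U + V = Z) on D(U)={3,4,6} D(V)={2,3,4,6} D(Z)={3,4,6}: U {3,4,6}->{3,4}; V {2,3,4,6}->{2,3}; Z {3,4,6}->{6} => REVISION
Constraint 3 (Y + V = Z) on D(Y)={2,3,4,5} D(V)={2,3} D(Z)={6}: Y {2,3,4,5}->{3,4} => REVISION
Constraint 4 (Y != U) on D(Y)={3,4} D(U)={3,4}: no change => not a revision
Total revisions = 3

Answer: 3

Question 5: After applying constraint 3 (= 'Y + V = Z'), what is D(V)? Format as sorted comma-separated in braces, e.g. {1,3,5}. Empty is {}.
Answer: {2,3}

Derivation:
Constraint 1 (Y < U) on D(Y)={2,3,4,5,6} D(U)={2,3,4,6}: Y {2,3,4,5,6}->{2,3,4,5}; U {2,3,4,6}->{3,4,6}
Constraint 2 (U + V = Z) on D(U)={3,4,6} D(V)={2,3,4,6} D(Z)={3,4,6}: U {3,4,6}->{3,4}; V {2,3,4,6}->{2,3}; Z {3,4,6}->{6}
Constraint 3 (Y + V = Z) on D(Y)={2,3,4,5} D(V)={2,3} D(Z)={6}: Y {2,3,4,5}->{3,4}
So after constraint 3: D(V) = {2,3}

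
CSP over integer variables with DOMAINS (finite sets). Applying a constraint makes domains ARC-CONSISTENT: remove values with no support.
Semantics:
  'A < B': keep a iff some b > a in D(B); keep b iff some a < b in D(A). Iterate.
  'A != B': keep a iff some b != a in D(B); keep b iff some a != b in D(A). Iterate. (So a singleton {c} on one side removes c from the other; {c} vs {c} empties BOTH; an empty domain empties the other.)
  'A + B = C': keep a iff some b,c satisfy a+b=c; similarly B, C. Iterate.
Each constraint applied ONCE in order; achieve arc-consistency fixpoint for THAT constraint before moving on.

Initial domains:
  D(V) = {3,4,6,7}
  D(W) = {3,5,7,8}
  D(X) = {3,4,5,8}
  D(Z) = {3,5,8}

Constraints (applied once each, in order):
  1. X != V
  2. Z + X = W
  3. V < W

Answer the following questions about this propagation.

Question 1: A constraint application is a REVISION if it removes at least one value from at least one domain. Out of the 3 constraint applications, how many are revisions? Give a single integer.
Answer: 1

Derivation:
Constraint 1 (X != V) on D(X)={3,4,5,8} D(V)={3,4,6,7}: no change => not a revision
Constraint 2 (Z + X = W) on D(Z)={3,5,8} D(X)={3,4,5,8} D(W)={3,5,7,8}: Z {3,5,8}->{3,5}; X {3,4,5,8}->{3,4,5}; W {3,5,7,8}->{7,8} => REVISION
Constraint 3 (V < W) on D(V)={3,4,6,7} D(W)={7,8}: no change => not a revision
Total revisions = 1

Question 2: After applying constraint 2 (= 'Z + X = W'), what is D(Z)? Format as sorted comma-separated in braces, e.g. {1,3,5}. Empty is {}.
Answer: {3,5}

Derivation:
Constraint 1 (X != V) on D(X)={3,4,5,8} D(V)={3,4,6,7}: no change
Constraint 2 (Z + X = W) on D(Z)={3,5,8} D(X)={3,4,5,8} D(W)={3,5,7,8}: Z {3,5,8}->{3,5}; X {3,4,5,8}->{3,4,5}; W {3,5,7,8}->{7,8}
So after constraint 2: D(Z) = {3,5}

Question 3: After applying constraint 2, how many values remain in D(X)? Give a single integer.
Answer: 3

Derivation:
Constraint 1 (X != V) on D(X)={3,4,5,8} D(V)={3,4,6,7}: no change
Constraint 2 (Z + X = W) on D(Z)={3,5,8} D(X)={3,4,5,8} D(W)={3,5,7,8}: Z {3,5,8}->{3,5}; X {3,4,5,8}->{3,4,5}; W {3,5,7,8}->{7,8}
So after constraint 2: D(X)={3,4,5}, size = 3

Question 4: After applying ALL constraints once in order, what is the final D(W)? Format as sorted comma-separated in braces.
Constraint 1 (X != V) on D(X)={3,4,5,8} D(V)={3,4,6,7}: no change
Constraint 2 (Z + X = W) on D(Z)={3,5,8} D(X)={3,4,5,8} D(W)={3,5,7,8}: Z {3,5,8}->{3,5}; X {3,4,5,8}->{3,4,5}; W {3,5,7,8}->{7,8}
Constraint 3 (V < W) on D(V)={3,4,6,7} D(W)={7,8}: no change
So after all 3 constraints: D(W) = {7,8}

Answer: {7,8}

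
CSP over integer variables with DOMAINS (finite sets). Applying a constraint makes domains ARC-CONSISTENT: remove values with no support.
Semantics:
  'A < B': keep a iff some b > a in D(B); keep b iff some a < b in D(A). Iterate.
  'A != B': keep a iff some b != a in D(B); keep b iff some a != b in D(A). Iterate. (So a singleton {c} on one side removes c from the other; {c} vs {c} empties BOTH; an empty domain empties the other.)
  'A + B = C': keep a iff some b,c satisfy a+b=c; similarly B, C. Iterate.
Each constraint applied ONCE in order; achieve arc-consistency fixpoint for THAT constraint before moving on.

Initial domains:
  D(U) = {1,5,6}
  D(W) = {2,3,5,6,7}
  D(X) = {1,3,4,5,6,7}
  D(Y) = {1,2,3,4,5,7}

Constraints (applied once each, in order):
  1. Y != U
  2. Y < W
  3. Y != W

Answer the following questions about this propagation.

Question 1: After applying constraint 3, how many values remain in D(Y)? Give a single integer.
Constraint 1 (Y != U) on D(Y)={1,2,3,4,5,7} D(U)={1,5,6}: no change
Constraint 2 (Y < W) on D(Y)={1,2,3,4,5,7} D(W)={2,3,5,6,7}: Y {1,2,3,4,5,7}->{1,2,3,4,5}
Constraint 3 (Y != W) on D(Y)={1,2,3,4,5} D(W)={2,3,5,6,7}: no change
So after constraint 3: D(Y)={1,2,3,4,5}, size = 5

Answer: 5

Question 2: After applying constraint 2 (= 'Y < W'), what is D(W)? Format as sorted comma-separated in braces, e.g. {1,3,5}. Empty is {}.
Constraint 1 (Y != U) on D(Y)={1,2,3,4,5,7} D(U)={1,5,6}: no change
Constraint 2 (Y < W) on D(Y)={1,2,3,4,5,7} D(W)={2,3,5,6,7}: Y {1,2,3,4,5,7}->{1,2,3,4,5}
So after constraint 2: D(W) = {2,3,5,6,7}

Answer: {2,3,5,6,7}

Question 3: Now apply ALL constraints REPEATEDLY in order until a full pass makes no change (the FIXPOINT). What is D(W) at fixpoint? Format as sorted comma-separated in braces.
pass 0 (initial): D(W)={2,3,5,6,7}
pass 1: Y {1,2,3,4,5,7}->{1,2,3,4,5}
pass 2: no change
Fixpoint after 2 passes: D(W) = {2,3,5,6,7}

Answer: {2,3,5,6,7}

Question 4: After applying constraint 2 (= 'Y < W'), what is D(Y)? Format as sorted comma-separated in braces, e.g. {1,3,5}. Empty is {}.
Constraint 1 (Y != U) on D(Y)={1,2,3,4,5,7} D(U)={1,5,6}: no change
Constraint 2 (Y < W) on D(Y)={1,2,3,4,5,7} D(W)={2,3,5,6,7}: Y {1,2,3,4,5,7}->{1,2,3,4,5}
So after constraint 2: D(Y) = {1,2,3,4,5}

Answer: {1,2,3,4,5}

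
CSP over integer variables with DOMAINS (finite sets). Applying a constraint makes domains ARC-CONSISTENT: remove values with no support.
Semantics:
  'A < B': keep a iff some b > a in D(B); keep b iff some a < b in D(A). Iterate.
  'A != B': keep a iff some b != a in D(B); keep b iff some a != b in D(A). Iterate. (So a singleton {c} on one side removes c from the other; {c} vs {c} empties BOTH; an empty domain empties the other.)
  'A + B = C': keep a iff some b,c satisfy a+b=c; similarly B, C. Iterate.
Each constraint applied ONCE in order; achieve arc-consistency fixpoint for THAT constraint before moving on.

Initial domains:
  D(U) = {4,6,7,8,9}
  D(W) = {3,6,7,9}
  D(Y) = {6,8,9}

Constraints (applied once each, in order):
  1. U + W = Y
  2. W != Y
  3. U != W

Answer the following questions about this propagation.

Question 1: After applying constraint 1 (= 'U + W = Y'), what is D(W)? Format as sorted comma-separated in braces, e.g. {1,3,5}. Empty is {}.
Answer: {3}

Derivation:
Constraint 1 (U + W = Y) on D(U)={4,6,7,8,9} D(W)={3,6,7,9} D(Y)={6,8,9}: U {4,6,7,8,9}->{6}; W {3,6,7,9}->{3}; Y {6,8,9}->{9}
So after constraint 1: D(W) = {3}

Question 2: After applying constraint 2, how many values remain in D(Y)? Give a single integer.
Answer: 1

Derivation:
Constraint 1 (U + W = Y) on D(U)={4,6,7,8,9} D(W)={3,6,7,9} D(Y)={6,8,9}: U {4,6,7,8,9}->{6}; W {3,6,7,9}->{3}; Y {6,8,9}->{9}
Constraint 2 (W != Y) on D(W)={3} D(Y)={9}: no change
So after constraint 2: D(Y)={9}, size = 1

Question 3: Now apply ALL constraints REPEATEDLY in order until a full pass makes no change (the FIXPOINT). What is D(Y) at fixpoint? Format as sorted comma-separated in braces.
Answer: {9}

Derivation:
pass 0 (initial): D(Y)={6,8,9}
pass 1: U {4,6,7,8,9}->{6}; W {3,6,7,9}->{3}; Y {6,8,9}->{9}
pass 2: no change
Fixpoint after 2 passes: D(Y) = {9}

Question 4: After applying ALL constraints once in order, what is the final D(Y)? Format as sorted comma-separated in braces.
Answer: {9}

Derivation:
Constraint 1 (U + W = Y) on D(U)={4,6,7,8,9} D(W)={3,6,7,9} D(Y)={6,8,9}: U {4,6,7,8,9}->{6}; W {3,6,7,9}->{3}; Y {6,8,9}->{9}
Constraint 2 (W != Y) on D(W)={3} D(Y)={9}: no change
Constraint 3 (U != W) on D(U)={6} D(W)={3}: no change
So after all 3 constraints: D(Y) = {9}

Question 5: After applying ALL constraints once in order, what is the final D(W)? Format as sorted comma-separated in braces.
Answer: {3}

Derivation:
Constraint 1 (U + W = Y) on D(U)={4,6,7,8,9} D(W)={3,6,7,9} D(Y)={6,8,9}: U {4,6,7,8,9}->{6}; W {3,6,7,9}->{3}; Y {6,8,9}->{9}
Constraint 2 (W != Y) on D(W)={3} D(Y)={9}: no change
Constraint 3 (U != W) on D(U)={6} D(W)={3}: no change
So after all 3 constraints: D(W) = {3}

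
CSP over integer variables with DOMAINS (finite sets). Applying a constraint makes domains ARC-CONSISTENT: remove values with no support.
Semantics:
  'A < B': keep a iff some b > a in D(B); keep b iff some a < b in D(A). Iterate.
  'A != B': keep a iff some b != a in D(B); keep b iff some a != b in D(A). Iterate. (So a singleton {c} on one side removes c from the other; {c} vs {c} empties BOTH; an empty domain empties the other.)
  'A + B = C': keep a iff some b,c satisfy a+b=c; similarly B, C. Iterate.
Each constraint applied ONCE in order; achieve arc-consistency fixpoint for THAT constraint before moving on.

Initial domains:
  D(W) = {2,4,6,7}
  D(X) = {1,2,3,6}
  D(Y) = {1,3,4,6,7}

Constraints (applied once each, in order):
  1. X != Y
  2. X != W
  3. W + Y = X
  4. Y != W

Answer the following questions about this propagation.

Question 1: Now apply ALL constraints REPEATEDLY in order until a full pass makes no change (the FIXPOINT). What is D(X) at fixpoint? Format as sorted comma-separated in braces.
Answer: {3,6}

Derivation:
pass 0 (initial): D(X)={1,2,3,6}
pass 1: W {2,4,6,7}->{2}; X {1,2,3,6}->{3,6}; Y {1,3,4,6,7}->{1,4}
pass 2: no change
Fixpoint after 2 passes: D(X) = {3,6}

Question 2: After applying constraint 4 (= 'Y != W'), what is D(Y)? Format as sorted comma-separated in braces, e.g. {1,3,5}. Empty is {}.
Answer: {1,4}

Derivation:
Constraint 1 (X != Y) on D(X)={1,2,3,6} D(Y)={1,3,4,6,7}: no change
Constraint 2 (X != W) on D(X)={1,2,3,6} D(W)={2,4,6,7}: no change
Constraint 3 (W + Y = X) on D(W)={2,4,6,7} D(Y)={1,3,4,6,7} D(X)={1,2,3,6}: W {2,4,6,7}->{2}; Y {1,3,4,6,7}->{1,4}; X {1,2,3,6}->{3,6}
Constraint 4 (Y != W) on D(Y)={1,4} D(W)={2}: no change
So after constraint 4: D(Y) = {1,4}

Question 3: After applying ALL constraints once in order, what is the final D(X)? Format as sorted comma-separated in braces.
Constraint 1 (X != Y) on D(X)={1,2,3,6} D(Y)={1,3,4,6,7}: no change
Constraint 2 (X != W) on D(X)={1,2,3,6} D(W)={2,4,6,7}: no change
Constraint 3 (W + Y = X) on D(W)={2,4,6,7} D(Y)={1,3,4,6,7} D(X)={1,2,3,6}: W {2,4,6,7}->{2}; Y {1,3,4,6,7}->{1,4}; X {1,2,3,6}->{3,6}
Constraint 4 (Y != W) on D(Y)={1,4} D(W)={2}: no change
So after all 4 constraints: D(X) = {3,6}

Answer: {3,6}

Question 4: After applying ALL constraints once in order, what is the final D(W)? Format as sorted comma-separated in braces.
Answer: {2}

Derivation:
Constraint 1 (X != Y) on D(X)={1,2,3,6} D(Y)={1,3,4,6,7}: no change
Constraint 2 (X != W) on D(X)={1,2,3,6} D(W)={2,4,6,7}: no change
Constraint 3 (W + Y = X) on D(W)={2,4,6,7} D(Y)={1,3,4,6,7} D(X)={1,2,3,6}: W {2,4,6,7}->{2}; Y {1,3,4,6,7}->{1,4}; X {1,2,3,6}->{3,6}
Constraint 4 (Y != W) on D(Y)={1,4} D(W)={2}: no change
So after all 4 constraints: D(W) = {2}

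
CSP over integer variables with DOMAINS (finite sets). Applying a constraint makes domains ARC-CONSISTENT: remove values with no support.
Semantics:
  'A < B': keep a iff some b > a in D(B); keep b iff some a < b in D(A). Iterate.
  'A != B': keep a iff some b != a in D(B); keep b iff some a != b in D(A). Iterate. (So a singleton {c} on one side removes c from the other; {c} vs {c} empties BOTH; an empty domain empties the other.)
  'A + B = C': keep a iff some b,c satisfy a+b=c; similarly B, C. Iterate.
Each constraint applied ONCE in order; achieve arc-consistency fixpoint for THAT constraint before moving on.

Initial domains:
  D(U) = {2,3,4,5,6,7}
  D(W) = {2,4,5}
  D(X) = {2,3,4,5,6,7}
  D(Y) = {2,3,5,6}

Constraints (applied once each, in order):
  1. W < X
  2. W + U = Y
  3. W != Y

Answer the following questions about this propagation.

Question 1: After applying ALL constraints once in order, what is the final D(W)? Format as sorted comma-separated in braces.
Answer: {2,4}

Derivation:
Constraint 1 (W < X) on D(W)={2,4,5} D(X)={2,3,4,5,6,7}: X {2,3,4,5,6,7}->{3,4,5,6,7}
Constraint 2 (W + U = Y) on D(W)={2,4,5} D(U)={2,3,4,5,6,7} D(Y)={2,3,5,6}: W {2,4,5}->{2,4}; U {2,3,4,5,6,7}->{2,3,4}; Y {2,3,5,6}->{5,6}
Constraint 3 (W != Y) on D(W)={2,4} D(Y)={5,6}: no change
So after all 3 constraints: D(W) = {2,4}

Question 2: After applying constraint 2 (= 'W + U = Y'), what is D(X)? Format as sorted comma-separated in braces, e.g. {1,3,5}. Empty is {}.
Constraint 1 (W < X) on D(W)={2,4,5} D(X)={2,3,4,5,6,7}: X {2,3,4,5,6,7}->{3,4,5,6,7}
Constraint 2 (W + U = Y) on D(W)={2,4,5} D(U)={2,3,4,5,6,7} D(Y)={2,3,5,6}: W {2,4,5}->{2,4}; U {2,3,4,5,6,7}->{2,3,4}; Y {2,3,5,6}->{5,6}
So after constraint 2: D(X) = {3,4,5,6,7}

Answer: {3,4,5,6,7}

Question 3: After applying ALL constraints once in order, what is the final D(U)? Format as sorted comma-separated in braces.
Answer: {2,3,4}

Derivation:
Constraint 1 (W < X) on D(W)={2,4,5} D(X)={2,3,4,5,6,7}: X {2,3,4,5,6,7}->{3,4,5,6,7}
Constraint 2 (W + U = Y) on D(W)={2,4,5} D(U)={2,3,4,5,6,7} D(Y)={2,3,5,6}: W {2,4,5}->{2,4}; U {2,3,4,5,6,7}->{2,3,4}; Y {2,3,5,6}->{5,6}
Constraint 3 (W != Y) on D(W)={2,4} D(Y)={5,6}: no change
So after all 3 constraints: D(U) = {2,3,4}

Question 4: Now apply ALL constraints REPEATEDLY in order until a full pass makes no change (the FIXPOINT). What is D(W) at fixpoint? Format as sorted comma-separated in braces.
Answer: {2,4}

Derivation:
pass 0 (initial): D(W)={2,4,5}
pass 1: U {2,3,4,5,6,7}->{2,3,4}; W {2,4,5}->{2,4}; X {2,3,4,5,6,7}->{3,4,5,6,7}; Y {2,3,5,6}->{5,6}
pass 2: no change
Fixpoint after 2 passes: D(W) = {2,4}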